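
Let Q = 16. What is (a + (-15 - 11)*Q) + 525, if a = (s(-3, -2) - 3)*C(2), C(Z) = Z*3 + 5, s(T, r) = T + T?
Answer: 10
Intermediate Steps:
s(T, r) = 2*T
C(Z) = 5 + 3*Z (C(Z) = 3*Z + 5 = 5 + 3*Z)
a = -99 (a = (2*(-3) - 3)*(5 + 3*2) = (-6 - 3)*(5 + 6) = -9*11 = -99)
(a + (-15 - 11)*Q) + 525 = (-99 + (-15 - 11)*16) + 525 = (-99 - 26*16) + 525 = (-99 - 416) + 525 = -515 + 525 = 10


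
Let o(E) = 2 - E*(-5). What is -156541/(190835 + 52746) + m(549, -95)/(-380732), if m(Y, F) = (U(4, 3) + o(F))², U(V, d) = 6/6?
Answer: -28466529379/23184770323 ≈ -1.2278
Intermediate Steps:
U(V, d) = 1 (U(V, d) = 6*(⅙) = 1)
o(E) = 2 + 5*E (o(E) = 2 - (-5)*E = 2 + 5*E)
m(Y, F) = (3 + 5*F)² (m(Y, F) = (1 + (2 + 5*F))² = (3 + 5*F)²)
-156541/(190835 + 52746) + m(549, -95)/(-380732) = -156541/(190835 + 52746) + (3 + 5*(-95))²/(-380732) = -156541/243581 + (3 - 475)²*(-1/380732) = -156541*1/243581 + (-472)²*(-1/380732) = -156541/243581 + 222784*(-1/380732) = -156541/243581 - 55696/95183 = -28466529379/23184770323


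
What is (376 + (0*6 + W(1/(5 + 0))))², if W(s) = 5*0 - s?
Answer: 3530641/25 ≈ 1.4123e+5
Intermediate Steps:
W(s) = -s (W(s) = 0 - s = -s)
(376 + (0*6 + W(1/(5 + 0))))² = (376 + (0*6 - 1/(5 + 0)))² = (376 + (0 - 1/5))² = (376 + (0 - 1*⅕))² = (376 + (0 - ⅕))² = (376 - ⅕)² = (1879/5)² = 3530641/25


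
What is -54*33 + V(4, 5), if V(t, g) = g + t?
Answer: -1773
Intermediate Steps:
-54*33 + V(4, 5) = -54*33 + (5 + 4) = -1782 + 9 = -1773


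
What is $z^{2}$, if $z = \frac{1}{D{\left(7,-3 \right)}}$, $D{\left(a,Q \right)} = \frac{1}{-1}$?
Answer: $1$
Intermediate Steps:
$D{\left(a,Q \right)} = -1$
$z = -1$ ($z = \frac{1}{-1} = -1$)
$z^{2} = \left(-1\right)^{2} = 1$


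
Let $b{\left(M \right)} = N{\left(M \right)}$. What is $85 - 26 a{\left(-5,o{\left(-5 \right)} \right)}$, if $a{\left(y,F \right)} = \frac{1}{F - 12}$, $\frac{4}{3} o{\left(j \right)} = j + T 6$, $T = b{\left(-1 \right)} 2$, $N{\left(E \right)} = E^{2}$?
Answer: $\frac{2399}{27} \approx 88.852$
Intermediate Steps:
$b{\left(M \right)} = M^{2}$
$T = 2$ ($T = \left(-1\right)^{2} \cdot 2 = 1 \cdot 2 = 2$)
$o{\left(j \right)} = 9 + \frac{3 j}{4}$ ($o{\left(j \right)} = \frac{3 \left(j + 2 \cdot 6\right)}{4} = \frac{3 \left(j + 12\right)}{4} = \frac{3 \left(12 + j\right)}{4} = 9 + \frac{3 j}{4}$)
$a{\left(y,F \right)} = \frac{1}{-12 + F}$
$85 - 26 a{\left(-5,o{\left(-5 \right)} \right)} = 85 - \frac{26}{-12 + \left(9 + \frac{3}{4} \left(-5\right)\right)} = 85 - \frac{26}{-12 + \left(9 - \frac{15}{4}\right)} = 85 - \frac{26}{-12 + \frac{21}{4}} = 85 - \frac{26}{- \frac{27}{4}} = 85 - - \frac{104}{27} = 85 + \frac{104}{27} = \frac{2399}{27}$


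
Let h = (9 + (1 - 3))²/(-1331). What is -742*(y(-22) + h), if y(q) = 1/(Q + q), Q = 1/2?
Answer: 3538598/57233 ≈ 61.828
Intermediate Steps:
Q = ½ ≈ 0.50000
h = -49/1331 (h = (9 - 2)²*(-1/1331) = 7²*(-1/1331) = 49*(-1/1331) = -49/1331 ≈ -0.036814)
y(q) = 1/(½ + q)
-742*(y(-22) + h) = -742*(2/(1 + 2*(-22)) - 49/1331) = -742*(2/(1 - 44) - 49/1331) = -742*(2/(-43) - 49/1331) = -742*(2*(-1/43) - 49/1331) = -742*(-2/43 - 49/1331) = -742*(-4769/57233) = 3538598/57233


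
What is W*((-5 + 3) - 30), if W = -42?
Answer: 1344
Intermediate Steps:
W*((-5 + 3) - 30) = -42*((-5 + 3) - 30) = -42*(-2 - 30) = -42*(-32) = 1344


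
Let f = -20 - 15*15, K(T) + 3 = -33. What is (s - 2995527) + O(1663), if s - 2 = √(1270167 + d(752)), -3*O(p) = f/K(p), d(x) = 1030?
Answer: -323516945/108 + √1271197 ≈ -2.9944e+6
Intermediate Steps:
K(T) = -36 (K(T) = -3 - 33 = -36)
f = -245 (f = -20 - 225 = -245)
O(p) = -245/108 (O(p) = -(-245)/(3*(-36)) = -(-245)*(-1)/(3*36) = -⅓*245/36 = -245/108)
s = 2 + √1271197 (s = 2 + √(1270167 + 1030) = 2 + √1271197 ≈ 1129.5)
(s - 2995527) + O(1663) = ((2 + √1271197) - 2995527) - 245/108 = (-2995525 + √1271197) - 245/108 = -323516945/108 + √1271197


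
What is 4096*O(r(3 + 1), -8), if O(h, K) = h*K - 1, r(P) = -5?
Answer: 159744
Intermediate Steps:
O(h, K) = -1 + K*h (O(h, K) = K*h - 1 = -1 + K*h)
4096*O(r(3 + 1), -8) = 4096*(-1 - 8*(-5)) = 4096*(-1 + 40) = 4096*39 = 159744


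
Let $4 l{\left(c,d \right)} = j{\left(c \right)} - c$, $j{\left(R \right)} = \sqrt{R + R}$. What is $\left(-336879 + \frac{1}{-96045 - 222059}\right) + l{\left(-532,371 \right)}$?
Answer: $- \frac{107120249585}{318104} + \frac{i \sqrt{266}}{2} \approx -3.3675 \cdot 10^{5} + 8.1548 i$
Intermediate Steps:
$j{\left(R \right)} = \sqrt{2} \sqrt{R}$ ($j{\left(R \right)} = \sqrt{2 R} = \sqrt{2} \sqrt{R}$)
$l{\left(c,d \right)} = - \frac{c}{4} + \frac{\sqrt{2} \sqrt{c}}{4}$ ($l{\left(c,d \right)} = \frac{\sqrt{2} \sqrt{c} - c}{4} = \frac{- c + \sqrt{2} \sqrt{c}}{4} = - \frac{c}{4} + \frac{\sqrt{2} \sqrt{c}}{4}$)
$\left(-336879 + \frac{1}{-96045 - 222059}\right) + l{\left(-532,371 \right)} = \left(-336879 + \frac{1}{-96045 - 222059}\right) + \left(\left(- \frac{1}{4}\right) \left(-532\right) + \frac{\sqrt{2} \sqrt{-532}}{4}\right) = \left(-336879 + \frac{1}{-318104}\right) + \left(133 + \frac{\sqrt{2} \cdot 2 i \sqrt{133}}{4}\right) = \left(-336879 - \frac{1}{318104}\right) + \left(133 + \frac{i \sqrt{266}}{2}\right) = - \frac{107162557417}{318104} + \left(133 + \frac{i \sqrt{266}}{2}\right) = - \frac{107120249585}{318104} + \frac{i \sqrt{266}}{2}$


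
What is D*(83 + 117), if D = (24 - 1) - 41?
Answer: -3600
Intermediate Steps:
D = -18 (D = 23 - 41 = -18)
D*(83 + 117) = -18*(83 + 117) = -18*200 = -3600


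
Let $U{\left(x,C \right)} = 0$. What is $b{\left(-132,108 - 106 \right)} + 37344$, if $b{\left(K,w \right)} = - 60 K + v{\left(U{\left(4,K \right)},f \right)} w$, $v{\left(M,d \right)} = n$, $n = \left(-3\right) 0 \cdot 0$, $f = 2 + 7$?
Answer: $45264$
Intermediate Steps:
$f = 9$
$n = 0$ ($n = 0 \cdot 0 = 0$)
$v{\left(M,d \right)} = 0$
$b{\left(K,w \right)} = - 60 K$ ($b{\left(K,w \right)} = - 60 K + 0 w = - 60 K + 0 = - 60 K$)
$b{\left(-132,108 - 106 \right)} + 37344 = \left(-60\right) \left(-132\right) + 37344 = 7920 + 37344 = 45264$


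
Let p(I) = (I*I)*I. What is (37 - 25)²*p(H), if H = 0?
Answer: 0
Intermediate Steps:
p(I) = I³ (p(I) = I²*I = I³)
(37 - 25)²*p(H) = (37 - 25)²*0³ = 12²*0 = 144*0 = 0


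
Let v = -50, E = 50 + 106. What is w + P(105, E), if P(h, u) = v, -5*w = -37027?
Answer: 36777/5 ≈ 7355.4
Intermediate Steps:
w = 37027/5 (w = -1/5*(-37027) = 37027/5 ≈ 7405.4)
E = 156
P(h, u) = -50
w + P(105, E) = 37027/5 - 50 = 36777/5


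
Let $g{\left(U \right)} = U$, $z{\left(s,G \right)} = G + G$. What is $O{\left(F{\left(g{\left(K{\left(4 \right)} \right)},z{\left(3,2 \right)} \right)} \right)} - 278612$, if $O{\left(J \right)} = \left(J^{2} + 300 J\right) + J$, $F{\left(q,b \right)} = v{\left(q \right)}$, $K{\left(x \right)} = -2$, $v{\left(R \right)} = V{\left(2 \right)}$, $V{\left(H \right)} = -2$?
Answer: $-279210$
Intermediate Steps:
$v{\left(R \right)} = -2$
$z{\left(s,G \right)} = 2 G$
$F{\left(q,b \right)} = -2$
$O{\left(J \right)} = J^{2} + 301 J$
$O{\left(F{\left(g{\left(K{\left(4 \right)} \right)},z{\left(3,2 \right)} \right)} \right)} - 278612 = - 2 \left(301 - 2\right) - 278612 = \left(-2\right) 299 - 278612 = -598 - 278612 = -279210$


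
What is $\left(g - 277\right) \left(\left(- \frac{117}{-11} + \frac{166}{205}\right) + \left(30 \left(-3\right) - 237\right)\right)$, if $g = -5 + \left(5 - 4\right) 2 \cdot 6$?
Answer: $\frac{38424996}{451} \approx 85200.0$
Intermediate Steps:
$g = 7$ ($g = -5 + 1 \cdot 2 \cdot 6 = -5 + 2 \cdot 6 = -5 + 12 = 7$)
$\left(g - 277\right) \left(\left(- \frac{117}{-11} + \frac{166}{205}\right) + \left(30 \left(-3\right) - 237\right)\right) = \left(7 - 277\right) \left(\left(- \frac{117}{-11} + \frac{166}{205}\right) + \left(30 \left(-3\right) - 237\right)\right) = - 270 \left(\left(\left(-117\right) \left(- \frac{1}{11}\right) + 166 \cdot \frac{1}{205}\right) - 327\right) = - 270 \left(\left(\frac{117}{11} + \frac{166}{205}\right) - 327\right) = - 270 \left(\frac{25811}{2255} - 327\right) = \left(-270\right) \left(- \frac{711574}{2255}\right) = \frac{38424996}{451}$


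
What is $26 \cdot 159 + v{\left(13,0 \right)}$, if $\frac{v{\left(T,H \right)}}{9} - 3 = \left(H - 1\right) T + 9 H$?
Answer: $4044$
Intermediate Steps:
$v{\left(T,H \right)} = 27 + 81 H + 9 T \left(-1 + H\right)$ ($v{\left(T,H \right)} = 27 + 9 \left(\left(H - 1\right) T + 9 H\right) = 27 + 9 \left(\left(-1 + H\right) T + 9 H\right) = 27 + 9 \left(T \left(-1 + H\right) + 9 H\right) = 27 + 9 \left(9 H + T \left(-1 + H\right)\right) = 27 + \left(81 H + 9 T \left(-1 + H\right)\right) = 27 + 81 H + 9 T \left(-1 + H\right)$)
$26 \cdot 159 + v{\left(13,0 \right)} = 26 \cdot 159 + \left(27 - 117 + 81 \cdot 0 + 9 \cdot 0 \cdot 13\right) = 4134 + \left(27 - 117 + 0 + 0\right) = 4134 - 90 = 4044$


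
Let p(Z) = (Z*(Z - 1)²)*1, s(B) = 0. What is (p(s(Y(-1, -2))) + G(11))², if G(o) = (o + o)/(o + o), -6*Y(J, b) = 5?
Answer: 1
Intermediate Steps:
Y(J, b) = -⅚ (Y(J, b) = -⅙*5 = -⅚)
G(o) = 1 (G(o) = (2*o)/((2*o)) = (2*o)*(1/(2*o)) = 1)
p(Z) = Z*(-1 + Z)² (p(Z) = (Z*(-1 + Z)²)*1 = Z*(-1 + Z)²)
(p(s(Y(-1, -2))) + G(11))² = (0*(-1 + 0)² + 1)² = (0*(-1)² + 1)² = (0*1 + 1)² = (0 + 1)² = 1² = 1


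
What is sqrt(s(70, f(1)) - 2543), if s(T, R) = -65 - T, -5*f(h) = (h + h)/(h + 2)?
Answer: I*sqrt(2678) ≈ 51.749*I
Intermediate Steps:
f(h) = -2*h/(5*(2 + h)) (f(h) = -(h + h)/(5*(h + 2)) = -2*h/(5*(2 + h)))
sqrt(s(70, f(1)) - 2543) = sqrt((-65 - 1*70) - 2543) = sqrt((-65 - 70) - 2543) = sqrt(-135 - 2543) = sqrt(-2678) = I*sqrt(2678)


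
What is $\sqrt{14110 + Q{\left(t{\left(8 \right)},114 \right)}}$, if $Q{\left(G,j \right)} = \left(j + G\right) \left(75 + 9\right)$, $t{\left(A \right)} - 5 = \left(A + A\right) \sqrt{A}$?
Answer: $\sqrt{24106 + 2688 \sqrt{2}} \approx 167.06$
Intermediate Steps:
$t{\left(A \right)} = 5 + 2 A^{\frac{3}{2}}$ ($t{\left(A \right)} = 5 + \left(A + A\right) \sqrt{A} = 5 + 2 A \sqrt{A} = 5 + 2 A^{\frac{3}{2}}$)
$Q{\left(G,j \right)} = 84 G + 84 j$ ($Q{\left(G,j \right)} = \left(G + j\right) 84 = 84 G + 84 j$)
$\sqrt{14110 + Q{\left(t{\left(8 \right)},114 \right)}} = \sqrt{14110 + \left(84 \left(5 + 2 \cdot 8^{\frac{3}{2}}\right) + 84 \cdot 114\right)} = \sqrt{14110 + \left(84 \left(5 + 2 \cdot 16 \sqrt{2}\right) + 9576\right)} = \sqrt{14110 + \left(84 \left(5 + 32 \sqrt{2}\right) + 9576\right)} = \sqrt{14110 + \left(\left(420 + 2688 \sqrt{2}\right) + 9576\right)} = \sqrt{14110 + \left(9996 + 2688 \sqrt{2}\right)} = \sqrt{24106 + 2688 \sqrt{2}}$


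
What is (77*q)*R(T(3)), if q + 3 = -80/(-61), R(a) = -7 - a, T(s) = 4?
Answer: 87241/61 ≈ 1430.2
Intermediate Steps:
q = -103/61 (q = -3 - 80/(-61) = -3 - 80*(-1/61) = -3 + 80/61 = -103/61 ≈ -1.6885)
(77*q)*R(T(3)) = (77*(-103/61))*(-7 - 1*4) = -7931*(-7 - 4)/61 = -7931/61*(-11) = 87241/61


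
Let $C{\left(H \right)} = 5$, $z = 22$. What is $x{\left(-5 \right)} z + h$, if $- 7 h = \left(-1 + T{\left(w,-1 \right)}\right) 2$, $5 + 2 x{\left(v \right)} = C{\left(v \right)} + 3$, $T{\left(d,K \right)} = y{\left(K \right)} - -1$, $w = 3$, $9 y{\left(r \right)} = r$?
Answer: $\frac{2081}{63} \approx 33.032$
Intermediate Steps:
$y{\left(r \right)} = \frac{r}{9}$
$T{\left(d,K \right)} = 1 + \frac{K}{9}$ ($T{\left(d,K \right)} = \frac{K}{9} - -1 = \frac{K}{9} + 1 = 1 + \frac{K}{9}$)
$x{\left(v \right)} = \frac{3}{2}$ ($x{\left(v \right)} = - \frac{5}{2} + \frac{5 + 3}{2} = - \frac{5}{2} + \frac{1}{2} \cdot 8 = - \frac{5}{2} + 4 = \frac{3}{2}$)
$h = \frac{2}{63}$ ($h = - \frac{\left(-1 + \left(1 + \frac{1}{9} \left(-1\right)\right)\right) 2}{7} = - \frac{\left(-1 + \left(1 - \frac{1}{9}\right)\right) 2}{7} = - \frac{\left(-1 + \frac{8}{9}\right) 2}{7} = - \frac{\left(- \frac{1}{9}\right) 2}{7} = \left(- \frac{1}{7}\right) \left(- \frac{2}{9}\right) = \frac{2}{63} \approx 0.031746$)
$x{\left(-5 \right)} z + h = \frac{3}{2} \cdot 22 + \frac{2}{63} = 33 + \frac{2}{63} = \frac{2081}{63}$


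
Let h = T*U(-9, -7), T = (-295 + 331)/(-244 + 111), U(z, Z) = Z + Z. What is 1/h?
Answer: 19/72 ≈ 0.26389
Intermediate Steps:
U(z, Z) = 2*Z
T = -36/133 (T = 36/(-133) = 36*(-1/133) = -36/133 ≈ -0.27068)
h = 72/19 (h = -72*(-7)/133 = -36/133*(-14) = 72/19 ≈ 3.7895)
1/h = 1/(72/19) = 19/72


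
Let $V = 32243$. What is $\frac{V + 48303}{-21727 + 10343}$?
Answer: $- \frac{40273}{5692} \approx -7.0754$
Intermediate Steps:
$\frac{V + 48303}{-21727 + 10343} = \frac{32243 + 48303}{-21727 + 10343} = \frac{80546}{-11384} = 80546 \left(- \frac{1}{11384}\right) = - \frac{40273}{5692}$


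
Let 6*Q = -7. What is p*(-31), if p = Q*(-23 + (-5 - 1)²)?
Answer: 2821/6 ≈ 470.17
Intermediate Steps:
Q = -7/6 (Q = (⅙)*(-7) = -7/6 ≈ -1.1667)
p = -91/6 (p = -7*(-23 + (-5 - 1)²)/6 = -7*(-23 + (-6)²)/6 = -7*(-23 + 36)/6 = -7/6*13 = -91/6 ≈ -15.167)
p*(-31) = -91/6*(-31) = 2821/6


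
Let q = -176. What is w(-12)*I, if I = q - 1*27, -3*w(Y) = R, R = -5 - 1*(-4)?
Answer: -203/3 ≈ -67.667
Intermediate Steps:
R = -1 (R = -5 + 4 = -1)
w(Y) = 1/3 (w(Y) = -1/3*(-1) = 1/3)
I = -203 (I = -176 - 1*27 = -176 - 27 = -203)
w(-12)*I = (1/3)*(-203) = -203/3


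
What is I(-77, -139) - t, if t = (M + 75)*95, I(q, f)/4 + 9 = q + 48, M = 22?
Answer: -9367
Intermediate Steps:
I(q, f) = 156 + 4*q (I(q, f) = -36 + 4*(q + 48) = -36 + 4*(48 + q) = -36 + (192 + 4*q) = 156 + 4*q)
t = 9215 (t = (22 + 75)*95 = 97*95 = 9215)
I(-77, -139) - t = (156 + 4*(-77)) - 1*9215 = (156 - 308) - 9215 = -152 - 9215 = -9367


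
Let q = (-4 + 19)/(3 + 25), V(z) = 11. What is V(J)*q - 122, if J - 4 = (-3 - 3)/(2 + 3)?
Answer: -3251/28 ≈ -116.11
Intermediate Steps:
J = 14/5 (J = 4 + (-3 - 3)/(2 + 3) = 4 - 6/5 = 14/5 ≈ 2.8000)
q = 15/28 ≈ 0.53571
V(J)*q - 122 = 11*(15/28) - 122 = 165/28 - 122 = -3251/28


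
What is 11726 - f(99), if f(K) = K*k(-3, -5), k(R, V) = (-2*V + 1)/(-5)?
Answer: 59719/5 ≈ 11944.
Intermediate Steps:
k(R, V) = -⅕ + 2*V/5 (k(R, V) = (1 - 2*V)*(-⅕) = -⅕ + 2*V/5)
f(K) = -11*K/5 (f(K) = K*(-⅕ + (⅖)*(-5)) = K*(-⅕ - 2) = K*(-11/5) = -11*K/5)
11726 - f(99) = 11726 - (-11)*99/5 = 11726 - 1*(-1089/5) = 11726 + 1089/5 = 59719/5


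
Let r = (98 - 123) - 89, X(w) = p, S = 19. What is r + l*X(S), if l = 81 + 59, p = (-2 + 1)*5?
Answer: -814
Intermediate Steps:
p = -5 (p = -1*5 = -5)
l = 140
X(w) = -5
r = -114 (r = -25 - 89 = -114)
r + l*X(S) = -114 + 140*(-5) = -114 - 700 = -814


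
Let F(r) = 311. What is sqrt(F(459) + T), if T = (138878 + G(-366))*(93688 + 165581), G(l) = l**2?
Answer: sqrt(70737398657) ≈ 2.6597e+5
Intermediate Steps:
T = 70737398346 (T = (138878 + (-366)**2)*(93688 + 165581) = (138878 + 133956)*259269 = 272834*259269 = 70737398346)
sqrt(F(459) + T) = sqrt(311 + 70737398346) = sqrt(70737398657)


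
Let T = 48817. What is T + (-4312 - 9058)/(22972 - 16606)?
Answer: 155377826/3183 ≈ 48815.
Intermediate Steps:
T + (-4312 - 9058)/(22972 - 16606) = 48817 + (-4312 - 9058)/(22972 - 16606) = 48817 - 13370/6366 = 48817 - 13370*1/6366 = 48817 - 6685/3183 = 155377826/3183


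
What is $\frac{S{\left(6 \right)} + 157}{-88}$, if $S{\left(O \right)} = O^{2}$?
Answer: $- \frac{193}{88} \approx -2.1932$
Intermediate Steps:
$\frac{S{\left(6 \right)} + 157}{-88} = \frac{6^{2} + 157}{-88} = \left(36 + 157\right) \left(- \frac{1}{88}\right) = 193 \left(- \frac{1}{88}\right) = - \frac{193}{88}$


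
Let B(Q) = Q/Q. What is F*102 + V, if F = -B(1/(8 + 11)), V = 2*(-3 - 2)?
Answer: -112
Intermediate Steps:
V = -10 (V = 2*(-5) = -10)
B(Q) = 1
F = -1 (F = -1*1 = -1)
F*102 + V = -1*102 - 10 = -102 - 10 = -112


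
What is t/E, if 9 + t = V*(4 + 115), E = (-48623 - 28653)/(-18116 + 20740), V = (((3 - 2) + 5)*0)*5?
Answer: 5904/19319 ≈ 0.30561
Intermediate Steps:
V = 0 (V = ((1 + 5)*0)*5 = (6*0)*5 = 0*5 = 0)
E = -19319/656 (E = -77276/2624 = -77276*1/2624 = -19319/656 ≈ -29.450)
t = -9 (t = -9 + 0*(4 + 115) = -9 + 0*119 = -9 + 0 = -9)
t/E = -9/(-19319/656) = -9*(-656/19319) = 5904/19319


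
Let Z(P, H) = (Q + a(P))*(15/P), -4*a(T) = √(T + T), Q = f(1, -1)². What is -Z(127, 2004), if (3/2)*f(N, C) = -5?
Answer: -500/381 + 15*√254/508 ≈ -0.84174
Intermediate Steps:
f(N, C) = -10/3 (f(N, C) = (⅔)*(-5) = -10/3)
Q = 100/9 (Q = (-10/3)² = 100/9 ≈ 11.111)
a(T) = -√2*√T/4 (a(T) = -√(T + T)/4 = -√2*√T/4)
Z(P, H) = 15*(100/9 - √2*√P/4)/P (Z(P, H) = (100/9 - √2*√P/4)*(15/P) = 15*(100/9 - √2*√P/4)/P)
-Z(127, 2004) = -5*(400 - 9*√2*√127)/(12*127) = -5*(400 - 9*√254)/(12*127) = -(500/381 - 15*√254/508) = -500/381 + 15*√254/508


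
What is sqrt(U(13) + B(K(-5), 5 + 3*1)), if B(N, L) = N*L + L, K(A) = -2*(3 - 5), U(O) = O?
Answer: sqrt(53) ≈ 7.2801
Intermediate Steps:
K(A) = 4 (K(A) = -2*(-2) = 4)
B(N, L) = L + L*N (B(N, L) = L*N + L = L + L*N)
sqrt(U(13) + B(K(-5), 5 + 3*1)) = sqrt(13 + (5 + 3*1)*(1 + 4)) = sqrt(13 + (5 + 3)*5) = sqrt(13 + 8*5) = sqrt(13 + 40) = sqrt(53)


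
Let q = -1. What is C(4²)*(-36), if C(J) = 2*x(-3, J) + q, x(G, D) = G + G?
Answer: 468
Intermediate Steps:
x(G, D) = 2*G
C(J) = -13 (C(J) = 2*(2*(-3)) - 1 = 2*(-6) - 1 = -12 - 1 = -13)
C(4²)*(-36) = -13*(-36) = 468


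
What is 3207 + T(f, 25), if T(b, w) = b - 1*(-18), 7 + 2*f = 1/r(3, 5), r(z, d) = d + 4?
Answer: 28994/9 ≈ 3221.6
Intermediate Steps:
r(z, d) = 4 + d
f = -31/9 (f = -7/2 + 1/(2*(4 + 5)) = -7/2 + (½)/9 = -7/2 + (½)*(⅑) = -7/2 + 1/18 = -31/9 ≈ -3.4444)
T(b, w) = 18 + b (T(b, w) = b + 18 = 18 + b)
3207 + T(f, 25) = 3207 + (18 - 31/9) = 3207 + 131/9 = 28994/9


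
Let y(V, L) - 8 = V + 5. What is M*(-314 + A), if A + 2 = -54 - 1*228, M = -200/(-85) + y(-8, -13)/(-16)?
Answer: -165945/136 ≈ -1220.2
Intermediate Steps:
y(V, L) = 13 + V (y(V, L) = 8 + (V + 5) = 8 + (5 + V) = 13 + V)
M = 555/272 (M = -200/(-85) + (13 - 8)/(-16) = -200*(-1/85) + 5*(-1/16) = 40/17 - 5/16 = 555/272 ≈ 2.0404)
A = -284 (A = -2 + (-54 - 1*228) = -2 + (-54 - 228) = -2 - 282 = -284)
M*(-314 + A) = 555*(-314 - 284)/272 = (555/272)*(-598) = -165945/136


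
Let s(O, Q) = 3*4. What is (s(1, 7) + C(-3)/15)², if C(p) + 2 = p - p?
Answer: 31684/225 ≈ 140.82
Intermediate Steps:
C(p) = -2 (C(p) = -2 + (p - p) = -2 + 0 = -2)
s(O, Q) = 12
(s(1, 7) + C(-3)/15)² = (12 - 2/15)² = (178/15)² = 31684/225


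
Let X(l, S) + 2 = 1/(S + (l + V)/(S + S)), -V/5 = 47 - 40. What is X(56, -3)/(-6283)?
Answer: 28/81679 ≈ 0.00034281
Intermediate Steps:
V = -35 (V = -5*(47 - 40) = -5*7 = -35)
X(l, S) = -2 + 1/(S + (-35 + l)/(2*S)) (X(l, S) = -2 + 1/(S + (l - 35)/(S + S)) = -2 + 1/(S + (-35 + l)/((2*S))) = -2 + 1/(S + (-35 + l)*(1/(2*S))) = -2 + 1/(S + (-35 + l)/(2*S)))
X(56, -3)/(-6283) = (2*(35 - 3 - 1*56 - 2*(-3)²)/(-35 + 56 + 2*(-3)²))/(-6283) = (2*(35 - 3 - 56 - 2*9)/(-35 + 56 + 2*9))*(-1/6283) = (2*(35 - 3 - 56 - 18)/(-35 + 56 + 18))*(-1/6283) = (2*(-42)/39)*(-1/6283) = (2*(1/39)*(-42))*(-1/6283) = -28/13*(-1/6283) = 28/81679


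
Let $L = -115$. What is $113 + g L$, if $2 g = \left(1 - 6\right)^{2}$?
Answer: $- \frac{2649}{2} \approx -1324.5$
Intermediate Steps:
$g = \frac{25}{2}$ ($g = \frac{\left(1 - 6\right)^{2}}{2} = \frac{\left(-5\right)^{2}}{2} = \frac{1}{2} \cdot 25 = \frac{25}{2} \approx 12.5$)
$113 + g L = 113 + \frac{25}{2} \left(-115\right) = 113 - \frac{2875}{2} = - \frac{2649}{2}$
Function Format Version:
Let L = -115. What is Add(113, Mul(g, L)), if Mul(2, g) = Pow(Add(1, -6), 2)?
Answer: Rational(-2649, 2) ≈ -1324.5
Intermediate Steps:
g = Rational(25, 2) (g = Mul(Rational(1, 2), Pow(Add(1, -6), 2)) = Mul(Rational(1, 2), Pow(-5, 2)) = Mul(Rational(1, 2), 25) = Rational(25, 2) ≈ 12.500)
Add(113, Mul(g, L)) = Add(113, Mul(Rational(25, 2), -115)) = Add(113, Rational(-2875, 2)) = Rational(-2649, 2)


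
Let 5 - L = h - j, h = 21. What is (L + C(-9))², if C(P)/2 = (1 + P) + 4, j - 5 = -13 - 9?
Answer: 1681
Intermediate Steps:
j = -17 (j = 5 + (-13 - 9) = 5 - 22 = -17)
C(P) = 10 + 2*P (C(P) = 2*((1 + P) + 4) = 2*(5 + P) = 10 + 2*P)
L = -33 (L = 5 - (21 - 1*(-17)) = 5 - (21 + 17) = 5 - 1*38 = 5 - 38 = -33)
(L + C(-9))² = (-33 + (10 + 2*(-9)))² = (-33 + (10 - 18))² = (-33 - 8)² = (-41)² = 1681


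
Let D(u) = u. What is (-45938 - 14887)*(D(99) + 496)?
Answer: -36190875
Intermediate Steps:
(-45938 - 14887)*(D(99) + 496) = (-45938 - 14887)*(99 + 496) = -60825*595 = -36190875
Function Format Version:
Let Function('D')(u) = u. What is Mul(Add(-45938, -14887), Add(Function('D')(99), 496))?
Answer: -36190875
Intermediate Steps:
Mul(Add(-45938, -14887), Add(Function('D')(99), 496)) = Mul(Add(-45938, -14887), Add(99, 496)) = Mul(-60825, 595) = -36190875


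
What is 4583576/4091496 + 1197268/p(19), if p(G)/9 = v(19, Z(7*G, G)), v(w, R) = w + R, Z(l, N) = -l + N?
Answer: -203945761477/145759545 ≈ -1399.2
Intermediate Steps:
Z(l, N) = N - l
v(w, R) = R + w
p(G) = 171 - 54*G (p(G) = 9*((G - 7*G) + 19) = 9*(-6*G + 19) = 9*(19 - 6*G) = 171 - 54*G)
4583576/4091496 + 1197268/p(19) = 4583576/4091496 + 1197268/(171 - 54*19) = 4583576*(1/4091496) + 1197268/(171 - 1026) = 572947/511437 + 1197268/(-855) = 572947/511437 + 1197268*(-1/855) = 572947/511437 - 1197268/855 = -203945761477/145759545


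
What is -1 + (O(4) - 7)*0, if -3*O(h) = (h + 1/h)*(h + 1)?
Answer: -1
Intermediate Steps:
O(h) = -(1 + h)*(h + 1/h)/3 (O(h) = -(h + 1/h)*(h + 1)/3 = -(h + 1/h)*(1 + h)/3 = -(1 + h)*(h + 1/h)/3)
-1 + (O(4) - 7)*0 = -1 + ((⅓)*(-1 - 1*4*(1 + 4 + 4²))/4 - 7)*0 = -1 + ((⅓)*(¼)*(-1 - 1*4*(1 + 4 + 16)) - 7)*0 = -1 + ((⅓)*(¼)*(-1 - 1*4*21) - 7)*0 = -1 + ((⅓)*(¼)*(-1 - 84) - 7)*0 = -1 + ((⅓)*(¼)*(-85) - 7)*0 = -1 + (-85/12 - 7)*0 = -1 - 169/12*0 = -1 + 0 = -1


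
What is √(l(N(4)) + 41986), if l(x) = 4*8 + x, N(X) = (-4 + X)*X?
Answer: √42018 ≈ 204.98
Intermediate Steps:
N(X) = X*(-4 + X)
l(x) = 32 + x
√(l(N(4)) + 41986) = √((32 + 4*(-4 + 4)) + 41986) = √((32 + 4*0) + 41986) = √((32 + 0) + 41986) = √(32 + 41986) = √42018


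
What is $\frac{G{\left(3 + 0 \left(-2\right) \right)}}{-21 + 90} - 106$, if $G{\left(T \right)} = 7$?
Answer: $- \frac{7307}{69} \approx -105.9$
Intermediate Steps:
$\frac{G{\left(3 + 0 \left(-2\right) \right)}}{-21 + 90} - 106 = \frac{1}{-21 + 90} \cdot 7 - 106 = \frac{1}{69} \cdot 7 - 106 = \frac{7}{69} - 106 = - \frac{7307}{69}$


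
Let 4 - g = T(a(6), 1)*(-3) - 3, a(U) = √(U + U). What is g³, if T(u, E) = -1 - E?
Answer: 1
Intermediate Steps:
a(U) = √2*√U (a(U) = √(2*U) = √2*√U)
g = 1 (g = 4 - ((-1 - 1*1)*(-3) - 3) = 4 - ((-1 - 1)*(-3) - 3) = 4 - (-2*(-3) - 3) = 4 - (6 - 3) = 4 - 1*3 = 4 - 3 = 1)
g³ = 1³ = 1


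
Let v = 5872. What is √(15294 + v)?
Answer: √21166 ≈ 145.49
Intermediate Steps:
√(15294 + v) = √(15294 + 5872) = √21166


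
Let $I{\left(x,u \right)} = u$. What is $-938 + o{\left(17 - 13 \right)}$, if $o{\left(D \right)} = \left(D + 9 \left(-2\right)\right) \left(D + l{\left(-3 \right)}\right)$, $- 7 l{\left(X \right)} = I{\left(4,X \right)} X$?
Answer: $-976$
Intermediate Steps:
$l{\left(X \right)} = - \frac{X^{2}}{7}$ ($l{\left(X \right)} = - \frac{X X}{7} = - \frac{X^{2}}{7}$)
$o{\left(D \right)} = \left(-18 + D\right) \left(- \frac{9}{7} + D\right)$ ($o{\left(D \right)} = \left(D + 9 \left(-2\right)\right) \left(D - \frac{\left(-3\right)^{2}}{7}\right) = \left(D - 18\right) \left(D - \frac{9}{7}\right) = \left(-18 + D\right) \left(D - \frac{9}{7}\right) = \left(-18 + D\right) \left(- \frac{9}{7} + D\right)$)
$-938 + o{\left(17 - 13 \right)} = -938 + \left(\frac{162}{7} + \left(17 - 13\right)^{2} - \frac{135 \left(17 - 13\right)}{7}\right) = -938 + \left(\frac{162}{7} + 4^{2} - \frac{540}{7}\right) = -938 + \left(\frac{162}{7} + 16 - \frac{540}{7}\right) = -938 - 38 = -976$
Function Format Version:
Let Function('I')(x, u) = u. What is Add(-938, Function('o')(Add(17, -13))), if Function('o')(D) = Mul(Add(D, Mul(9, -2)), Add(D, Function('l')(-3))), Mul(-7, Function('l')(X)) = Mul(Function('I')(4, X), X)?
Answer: -976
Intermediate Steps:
Function('l')(X) = Mul(Rational(-1, 7), Pow(X, 2)) (Function('l')(X) = Mul(Rational(-1, 7), Mul(X, X)) = Mul(Rational(-1, 7), Pow(X, 2)))
Function('o')(D) = Mul(Add(-18, D), Add(Rational(-9, 7), D)) (Function('o')(D) = Mul(Add(D, Mul(9, -2)), Add(D, Mul(Rational(-1, 7), Pow(-3, 2)))) = Mul(Add(D, -18), Add(D, Mul(Rational(-1, 7), 9))) = Mul(Add(-18, D), Add(D, Rational(-9, 7))) = Mul(Add(-18, D), Add(Rational(-9, 7), D)))
Add(-938, Function('o')(Add(17, -13))) = Add(-938, Add(Rational(162, 7), Pow(Add(17, -13), 2), Mul(Rational(-135, 7), Add(17, -13)))) = Add(-938, Add(Rational(162, 7), Pow(4, 2), Mul(Rational(-135, 7), 4))) = Add(-938, Add(Rational(162, 7), 16, Rational(-540, 7))) = Add(-938, -38) = -976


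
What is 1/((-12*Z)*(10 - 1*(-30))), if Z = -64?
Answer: 1/30720 ≈ 3.2552e-5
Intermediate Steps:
1/((-12*Z)*(10 - 1*(-30))) = 1/((-12*(-64))*(10 - 1*(-30))) = 1/(768*(10 + 30)) = 1/(768*40) = 1/30720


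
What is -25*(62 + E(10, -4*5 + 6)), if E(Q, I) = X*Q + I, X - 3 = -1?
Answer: -1700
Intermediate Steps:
X = 2 (X = 3 - 1 = 2)
E(Q, I) = I + 2*Q (E(Q, I) = 2*Q + I = I + 2*Q)
-25*(62 + E(10, -4*5 + 6)) = -25*(62 + ((-4*5 + 6) + 2*10)) = -25*(62 + ((-20 + 6) + 20)) = -25*(62 + (-14 + 20)) = -25*(62 + 6) = -25*68 = -1700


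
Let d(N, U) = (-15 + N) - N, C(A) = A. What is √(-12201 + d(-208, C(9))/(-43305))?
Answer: I*√101692513682/2887 ≈ 110.46*I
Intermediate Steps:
d(N, U) = -15
√(-12201 + d(-208, C(9))/(-43305)) = √(-12201 - 15/(-43305)) = √(-12201 - 15*(-1/43305)) = √(-12201 + 1/2887) = √(-35224286/2887) = I*√101692513682/2887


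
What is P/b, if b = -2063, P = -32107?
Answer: 32107/2063 ≈ 15.563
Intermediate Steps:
P/b = -32107/(-2063) = -32107*(-1/2063) = 32107/2063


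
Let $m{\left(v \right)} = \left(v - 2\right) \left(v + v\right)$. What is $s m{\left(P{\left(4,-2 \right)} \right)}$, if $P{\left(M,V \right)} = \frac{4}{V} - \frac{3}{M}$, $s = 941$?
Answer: $\frac{196669}{8} \approx 24584.0$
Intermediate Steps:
$P{\left(M,V \right)} = - \frac{3}{M} + \frac{4}{V}$
$m{\left(v \right)} = 2 v \left(-2 + v\right)$ ($m{\left(v \right)} = \left(-2 + v\right) 2 v = 2 v \left(-2 + v\right)$)
$s m{\left(P{\left(4,-2 \right)} \right)} = 941 \cdot 2 \left(- \frac{3}{4} + \frac{4}{-2}\right) \left(-2 + \left(- \frac{3}{4} + \frac{4}{-2}\right)\right) = 941 \cdot 2 \left(\left(-3\right) \frac{1}{4} + 4 \left(- \frac{1}{2}\right)\right) \left(-2 + \left(\left(-3\right) \frac{1}{4} + 4 \left(- \frac{1}{2}\right)\right)\right) = 941 \cdot 2 \left(- \frac{3}{4} - 2\right) \left(-2 - \frac{11}{4}\right) = 941 \cdot 2 \left(- \frac{11}{4}\right) \left(-2 - \frac{11}{4}\right) = 941 \cdot 2 \left(- \frac{11}{4}\right) \left(- \frac{19}{4}\right) = 941 \cdot \frac{209}{8} = \frac{196669}{8}$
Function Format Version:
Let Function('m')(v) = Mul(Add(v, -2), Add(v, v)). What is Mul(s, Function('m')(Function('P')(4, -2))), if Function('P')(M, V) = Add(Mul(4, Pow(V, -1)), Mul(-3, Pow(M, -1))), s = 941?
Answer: Rational(196669, 8) ≈ 24584.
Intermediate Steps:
Function('P')(M, V) = Add(Mul(-3, Pow(M, -1)), Mul(4, Pow(V, -1)))
Function('m')(v) = Mul(2, v, Add(-2, v)) (Function('m')(v) = Mul(Add(-2, v), Mul(2, v)) = Mul(2, v, Add(-2, v)))
Mul(s, Function('m')(Function('P')(4, -2))) = Mul(941, Mul(2, Add(Mul(-3, Pow(4, -1)), Mul(4, Pow(-2, -1))), Add(-2, Add(Mul(-3, Pow(4, -1)), Mul(4, Pow(-2, -1)))))) = Mul(941, Mul(2, Add(Mul(-3, Rational(1, 4)), Mul(4, Rational(-1, 2))), Add(-2, Add(Mul(-3, Rational(1, 4)), Mul(4, Rational(-1, 2)))))) = Mul(941, Mul(2, Add(Rational(-3, 4), -2), Add(-2, Add(Rational(-3, 4), -2)))) = Mul(941, Mul(2, Rational(-11, 4), Add(-2, Rational(-11, 4)))) = Mul(941, Mul(2, Rational(-11, 4), Rational(-19, 4))) = Mul(941, Rational(209, 8)) = Rational(196669, 8)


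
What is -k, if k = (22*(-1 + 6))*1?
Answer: -110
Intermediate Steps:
k = 110 (k = (22*5)*1 = 110*1 = 110)
-k = -1*110 = -110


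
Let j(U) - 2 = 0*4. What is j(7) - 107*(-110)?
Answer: 11772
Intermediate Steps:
j(U) = 2 (j(U) = 2 + 0*4 = 2 + 0 = 2)
j(7) - 107*(-110) = 2 - 107*(-110) = 2 + 11770 = 11772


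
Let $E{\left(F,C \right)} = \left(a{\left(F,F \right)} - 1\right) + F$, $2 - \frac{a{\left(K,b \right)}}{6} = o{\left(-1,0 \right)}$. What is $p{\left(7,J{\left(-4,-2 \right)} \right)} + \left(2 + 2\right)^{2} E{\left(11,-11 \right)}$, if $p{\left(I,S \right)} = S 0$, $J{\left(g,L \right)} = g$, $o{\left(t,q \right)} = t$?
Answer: $448$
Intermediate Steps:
$a{\left(K,b \right)} = 18$ ($a{\left(K,b \right)} = 12 - -6 = 12 + 6 = 18$)
$p{\left(I,S \right)} = 0$
$E{\left(F,C \right)} = 17 + F$ ($E{\left(F,C \right)} = \left(18 - 1\right) + F = 17 + F$)
$p{\left(7,J{\left(-4,-2 \right)} \right)} + \left(2 + 2\right)^{2} E{\left(11,-11 \right)} = 0 + \left(2 + 2\right)^{2} \left(17 + 11\right) = 0 + 4^{2} \cdot 28 = 0 + 16 \cdot 28 = 0 + 448 = 448$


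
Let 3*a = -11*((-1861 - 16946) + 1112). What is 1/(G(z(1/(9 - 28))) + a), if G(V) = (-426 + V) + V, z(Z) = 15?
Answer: 3/193457 ≈ 1.5507e-5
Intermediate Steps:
G(V) = -426 + 2*V
a = 194645/3 (a = (-11*((-1861 - 16946) + 1112))/3 = (-11*(-18807 + 1112))/3 = (-11*(-17695))/3 = (⅓)*194645 = 194645/3 ≈ 64882.)
1/(G(z(1/(9 - 28))) + a) = 1/((-426 + 2*15) + 194645/3) = 1/((-426 + 30) + 194645/3) = 1/(-396 + 194645/3) = 1/(193457/3) = 3/193457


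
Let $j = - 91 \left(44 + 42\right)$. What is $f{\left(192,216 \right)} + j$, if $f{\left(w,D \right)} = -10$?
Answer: $-7836$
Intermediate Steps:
$j = -7826$ ($j = \left(-91\right) 86 = -7826$)
$f{\left(192,216 \right)} + j = -10 - 7826 = -7836$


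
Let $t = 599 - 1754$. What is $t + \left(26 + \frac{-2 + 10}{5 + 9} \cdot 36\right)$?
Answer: $- \frac{7759}{7} \approx -1108.4$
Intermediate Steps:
$t = -1155$ ($t = 599 - 1754 = -1155$)
$t + \left(26 + \frac{-2 + 10}{5 + 9} \cdot 36\right) = -1155 + \left(26 + \frac{-2 + 10}{5 + 9} \cdot 36\right) = -1155 + \left(26 + \frac{8}{14} \cdot 36\right) = -1155 + \left(26 + 8 \cdot \frac{1}{14} \cdot 36\right) = -1155 + \left(26 + \frac{4}{7} \cdot 36\right) = -1155 + \left(26 + \frac{144}{7}\right) = -1155 + \frac{326}{7} = - \frac{7759}{7}$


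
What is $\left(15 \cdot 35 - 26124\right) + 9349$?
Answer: $-16250$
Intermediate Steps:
$\left(15 \cdot 35 - 26124\right) + 9349 = \left(525 - 26124\right) + 9349 = -25599 + 9349 = -16250$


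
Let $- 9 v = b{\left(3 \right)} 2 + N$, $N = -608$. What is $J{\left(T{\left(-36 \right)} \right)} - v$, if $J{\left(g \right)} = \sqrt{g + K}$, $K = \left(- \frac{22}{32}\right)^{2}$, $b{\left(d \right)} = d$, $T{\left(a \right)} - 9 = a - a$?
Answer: $- \frac{602}{9} + \frac{5 \sqrt{97}}{16} \approx -63.811$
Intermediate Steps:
$T{\left(a \right)} = 9$ ($T{\left(a \right)} = 9 + \left(a - a\right) = 9 + 0 = 9$)
$K = \frac{121}{256}$ ($K = \left(\left(-22\right) \frac{1}{32}\right)^{2} = \left(- \frac{11}{16}\right)^{2} = \frac{121}{256} \approx 0.47266$)
$v = \frac{602}{9}$ ($v = - \frac{3 \cdot 2 - 608}{9} = - \frac{6 - 608}{9} = \left(- \frac{1}{9}\right) \left(-602\right) = \frac{602}{9} \approx 66.889$)
$J{\left(g \right)} = \sqrt{\frac{121}{256} + g}$ ($J{\left(g \right)} = \sqrt{g + \frac{121}{256}} = \sqrt{\frac{121}{256} + g}$)
$J{\left(T{\left(-36 \right)} \right)} - v = \frac{\sqrt{121 + 256 \cdot 9}}{16} - \frac{602}{9} = \frac{\sqrt{121 + 2304}}{16} - \frac{602}{9} = \frac{\sqrt{2425}}{16} - \frac{602}{9} = \frac{5 \sqrt{97}}{16} - \frac{602}{9} = - \frac{602}{9} + \frac{5 \sqrt{97}}{16}$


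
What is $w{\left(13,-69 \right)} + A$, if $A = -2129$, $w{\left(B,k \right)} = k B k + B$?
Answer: $59777$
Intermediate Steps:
$w{\left(B,k \right)} = B + B k^{2}$ ($w{\left(B,k \right)} = B k k + B = B k^{2} + B = B + B k^{2}$)
$w{\left(13,-69 \right)} + A = 13 \left(1 + \left(-69\right)^{2}\right) - 2129 = 13 \left(1 + 4761\right) - 2129 = 13 \cdot 4762 - 2129 = 61906 - 2129 = 59777$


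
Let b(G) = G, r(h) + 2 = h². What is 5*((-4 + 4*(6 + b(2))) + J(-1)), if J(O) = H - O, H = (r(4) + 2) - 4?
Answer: 205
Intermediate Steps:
r(h) = -2 + h²
H = 12 (H = ((-2 + 4²) + 2) - 4 = ((-2 + 16) + 2) - 4 = (14 + 2) - 4 = 16 - 4 = 12)
J(O) = 12 - O
5*((-4 + 4*(6 + b(2))) + J(-1)) = 5*((-4 + 4*(6 + 2)) + (12 - 1*(-1))) = 5*((-4 + 4*8) + (12 + 1)) = 5*((-4 + 32) + 13) = 5*(28 + 13) = 5*41 = 205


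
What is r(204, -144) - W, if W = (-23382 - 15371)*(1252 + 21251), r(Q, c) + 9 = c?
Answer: 872058606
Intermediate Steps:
r(Q, c) = -9 + c
W = -872058759 (W = -38753*22503 = -872058759)
r(204, -144) - W = (-9 - 144) - 1*(-872058759) = -153 + 872058759 = 872058606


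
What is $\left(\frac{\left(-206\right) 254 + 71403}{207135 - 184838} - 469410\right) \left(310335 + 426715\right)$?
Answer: $- \frac{7714271685051550}{22297} \approx -3.4598 \cdot 10^{11}$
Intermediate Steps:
$\left(\frac{\left(-206\right) 254 + 71403}{207135 - 184838} - 469410\right) \left(310335 + 426715\right) = \left(\frac{-52324 + 71403}{22297} - 469410\right) 737050 = \left(19079 \cdot \frac{1}{22297} - 469410\right) 737050 = \left(\frac{19079}{22297} - 469410\right) 737050 = \left(- \frac{10466415691}{22297}\right) 737050 = - \frac{7714271685051550}{22297}$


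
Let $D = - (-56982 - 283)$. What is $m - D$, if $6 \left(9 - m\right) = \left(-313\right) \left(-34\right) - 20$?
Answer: $- \frac{177079}{3} \approx -59026.0$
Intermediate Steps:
$m = - \frac{5284}{3}$ ($m = 9 - \frac{\left(-313\right) \left(-34\right) - 20}{6} = 9 - \frac{10642 - 20}{6} = 9 - \frac{5311}{3} = - \frac{5284}{3} \approx -1761.3$)
$D = 57265$ ($D = - (-56982 - 283) = \left(-1\right) \left(-57265\right) = 57265$)
$m - D = - \frac{5284}{3} - 57265 = - \frac{177079}{3}$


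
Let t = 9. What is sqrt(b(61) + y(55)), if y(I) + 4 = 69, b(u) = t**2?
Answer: sqrt(146) ≈ 12.083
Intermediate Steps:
b(u) = 81 (b(u) = 9**2 = 81)
y(I) = 65 (y(I) = -4 + 69 = 65)
sqrt(b(61) + y(55)) = sqrt(81 + 65) = sqrt(146)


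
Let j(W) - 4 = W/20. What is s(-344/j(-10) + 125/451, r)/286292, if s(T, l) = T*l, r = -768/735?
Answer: 19802432/55359210445 ≈ 0.00035771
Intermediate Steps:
r = -256/245 (r = -768*1/735 = -256/245 ≈ -1.0449)
j(W) = 4 + W/20
s(-344/j(-10) + 125/451, r)/286292 = ((-344/(4 + (1/20)*(-10)) + 125/451)*(-256/245))/286292 = ((-344/(4 - 1/2) + 125*(1/451))*(-256/245))*(1/286292) = ((-344/7/2 + 125/451)*(-256/245))*(1/286292) = ((-344*2/7 + 125/451)*(-256/245))*(1/286292) = ((-688/7 + 125/451)*(-256/245))*(1/286292) = -309413/3157*(-256/245)*(1/286292) = (79209728/773465)*(1/286292) = 19802432/55359210445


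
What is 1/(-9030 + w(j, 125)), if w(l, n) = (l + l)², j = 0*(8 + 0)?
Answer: -1/9030 ≈ -0.00011074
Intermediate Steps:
j = 0 (j = 0*8 = 0)
w(l, n) = 4*l² (w(l, n) = (2*l)² = 4*l²)
1/(-9030 + w(j, 125)) = 1/(-9030 + 4*0²) = 1/(-9030 + 4*0) = 1/(-9030 + 0) = 1/(-9030) = -1/9030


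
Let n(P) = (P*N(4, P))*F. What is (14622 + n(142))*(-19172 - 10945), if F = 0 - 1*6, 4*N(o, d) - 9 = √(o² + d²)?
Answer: -382636485 + 12829842*√5045 ≈ 5.2864e+8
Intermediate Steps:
N(o, d) = 9/4 + √(d² + o²)/4 (N(o, d) = 9/4 + √(o² + d²)/4 = 9/4 + √(d² + o²)/4)
F = -6 (F = 0 - 6 = -6)
n(P) = -6*P*(9/4 + √(16 + P²)/4) (n(P) = (P*(9/4 + √(P² + 4²)/4))*(-6) = (P*(9/4 + √(P² + 16)/4))*(-6) = (P*(9/4 + √(16 + P²)/4))*(-6) = -6*P*(9/4 + √(16 + P²)/4))
(14622 + n(142))*(-19172 - 10945) = (14622 - 3/2*142*(9 + √(16 + 142²)))*(-19172 - 10945) = (14622 - 3/2*142*(9 + √(16 + 20164)))*(-30117) = (14622 - 3/2*142*(9 + √20180))*(-30117) = (14622 - 3/2*142*(9 + 2*√5045))*(-30117) = (14622 + (-1917 - 426*√5045))*(-30117) = (12705 - 426*√5045)*(-30117) = -382636485 + 12829842*√5045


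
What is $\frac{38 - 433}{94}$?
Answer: $- \frac{395}{94} \approx -4.2021$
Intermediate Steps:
$\frac{38 - 433}{94} = \left(-395\right) \frac{1}{94} = - \frac{395}{94}$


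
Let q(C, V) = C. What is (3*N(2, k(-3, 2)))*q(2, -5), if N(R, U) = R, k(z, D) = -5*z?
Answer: 12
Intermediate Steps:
(3*N(2, k(-3, 2)))*q(2, -5) = (3*2)*2 = 6*2 = 12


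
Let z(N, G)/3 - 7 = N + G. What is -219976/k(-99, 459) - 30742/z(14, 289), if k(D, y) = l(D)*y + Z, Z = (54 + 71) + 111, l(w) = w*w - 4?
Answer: -69226582729/2091132435 ≈ -33.105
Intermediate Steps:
z(N, G) = 21 + 3*G + 3*N (z(N, G) = 21 + 3*(N + G) = 21 + 3*(G + N) = 21 + (3*G + 3*N) = 21 + 3*G + 3*N)
l(w) = -4 + w² (l(w) = w² - 4 = -4 + w²)
Z = 236 (Z = 125 + 111 = 236)
k(D, y) = 236 + y*(-4 + D²) (k(D, y) = (-4 + D²)*y + 236 = y*(-4 + D²) + 236 = 236 + y*(-4 + D²))
-219976/k(-99, 459) - 30742/z(14, 289) = -219976/(236 + 459*(-4 + (-99)²)) - 30742/(21 + 3*289 + 3*14) = -219976/(236 + 459*(-4 + 9801)) - 30742/(21 + 867 + 42) = -219976/(236 + 459*9797) - 30742/930 = -219976/(236 + 4496823) - 30742*1/930 = -219976/4497059 - 15371/465 = -69226582729/2091132435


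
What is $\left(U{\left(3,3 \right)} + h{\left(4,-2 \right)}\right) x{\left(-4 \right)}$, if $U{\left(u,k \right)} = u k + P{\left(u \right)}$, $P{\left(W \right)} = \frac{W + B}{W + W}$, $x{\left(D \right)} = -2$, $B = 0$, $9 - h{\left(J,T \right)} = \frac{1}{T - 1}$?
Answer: $- \frac{113}{3} \approx -37.667$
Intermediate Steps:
$h{\left(J,T \right)} = 9 - \frac{1}{-1 + T}$ ($h{\left(J,T \right)} = 9 - \frac{1}{T - 1} = 9 - \frac{1}{-1 + T}$)
$P{\left(W \right)} = \frac{1}{2}$ ($P{\left(W \right)} = \frac{W + 0}{W + W} = \frac{W}{2 W} = W \frac{1}{2 W} = \frac{1}{2}$)
$U{\left(u,k \right)} = \frac{1}{2} + k u$ ($U{\left(u,k \right)} = u k + \frac{1}{2} = k u + \frac{1}{2} = \frac{1}{2} + k u$)
$\left(U{\left(3,3 \right)} + h{\left(4,-2 \right)}\right) x{\left(-4 \right)} = \left(\left(\frac{1}{2} + 3 \cdot 3\right) + \frac{-10 + 9 \left(-2\right)}{-1 - 2}\right) \left(-2\right) = \left(\left(\frac{1}{2} + 9\right) + \frac{-10 - 18}{-3}\right) \left(-2\right) = \left(\frac{19}{2} - - \frac{28}{3}\right) \left(-2\right) = \left(\frac{19}{2} + \frac{28}{3}\right) \left(-2\right) = \frac{113}{6} \left(-2\right) = - \frac{113}{3}$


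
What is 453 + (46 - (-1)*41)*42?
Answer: 4107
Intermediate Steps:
453 + (46 - (-1)*41)*42 = 453 + (46 - 1*(-41))*42 = 453 + (46 + 41)*42 = 453 + 87*42 = 453 + 3654 = 4107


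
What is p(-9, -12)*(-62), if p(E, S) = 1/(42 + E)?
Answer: -62/33 ≈ -1.8788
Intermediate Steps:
p(-9, -12)*(-62) = -62/(42 - 9) = -62/33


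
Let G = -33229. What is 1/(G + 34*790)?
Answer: -1/6369 ≈ -0.00015701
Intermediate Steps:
1/(G + 34*790) = 1/(-33229 + 34*790) = 1/(-33229 + 26860) = 1/(-6369) = -1/6369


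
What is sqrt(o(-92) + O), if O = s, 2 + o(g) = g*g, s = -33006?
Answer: 4*I*sqrt(1534) ≈ 156.67*I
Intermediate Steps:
o(g) = -2 + g**2 (o(g) = -2 + g*g = -2 + g**2)
O = -33006
sqrt(o(-92) + O) = sqrt((-2 + (-92)**2) - 33006) = sqrt((-2 + 8464) - 33006) = sqrt(8462 - 33006) = sqrt(-24544) = 4*I*sqrt(1534)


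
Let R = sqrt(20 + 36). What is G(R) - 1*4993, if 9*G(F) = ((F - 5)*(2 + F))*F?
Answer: -15035/3 + 92*sqrt(14)/9 ≈ -4973.4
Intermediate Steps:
R = 2*sqrt(14) (R = sqrt(56) = 2*sqrt(14) ≈ 7.4833)
G(F) = F*(-5 + F)*(2 + F)/9 (G(F) = (((F - 5)*(2 + F))*F)/9 = (((-5 + F)*(2 + F))*F)/9 = (F*(-5 + F)*(2 + F))/9 = F*(-5 + F)*(2 + F)/9)
G(R) - 1*4993 = (2*sqrt(14))*(-10 + (2*sqrt(14))**2 - 6*sqrt(14))/9 - 1*4993 = (2*sqrt(14))*(-10 + 56 - 6*sqrt(14))/9 - 4993 = (2*sqrt(14))*(46 - 6*sqrt(14))/9 - 4993 = 2*sqrt(14)*(46 - 6*sqrt(14))/9 - 4993 = -4993 + 2*sqrt(14)*(46 - 6*sqrt(14))/9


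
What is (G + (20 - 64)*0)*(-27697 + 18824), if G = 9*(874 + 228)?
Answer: -88002414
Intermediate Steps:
G = 9918 (G = 9*1102 = 9918)
(G + (20 - 64)*0)*(-27697 + 18824) = (9918 + (20 - 64)*0)*(-27697 + 18824) = (9918 - 44*0)*(-8873) = (9918 + 0)*(-8873) = 9918*(-8873) = -88002414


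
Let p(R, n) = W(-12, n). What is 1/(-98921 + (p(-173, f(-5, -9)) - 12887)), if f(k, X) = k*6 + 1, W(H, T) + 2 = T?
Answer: -1/111839 ≈ -8.9414e-6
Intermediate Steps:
W(H, T) = -2 + T
f(k, X) = 1 + 6*k (f(k, X) = 6*k + 1 = 1 + 6*k)
p(R, n) = -2 + n
1/(-98921 + (p(-173, f(-5, -9)) - 12887)) = 1/(-98921 + ((-2 + (1 + 6*(-5))) - 12887)) = 1/(-98921 + ((-2 + (1 - 30)) - 12887)) = 1/(-98921 + ((-2 - 29) - 12887)) = 1/(-98921 + (-31 - 12887)) = 1/(-98921 - 12918) = 1/(-111839) = -1/111839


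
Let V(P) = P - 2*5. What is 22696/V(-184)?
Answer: -11348/97 ≈ -116.99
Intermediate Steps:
V(P) = -10 + P (V(P) = P - 10 = -10 + P)
22696/V(-184) = 22696/(-10 - 184) = 22696/(-194) = 22696*(-1/194) = -11348/97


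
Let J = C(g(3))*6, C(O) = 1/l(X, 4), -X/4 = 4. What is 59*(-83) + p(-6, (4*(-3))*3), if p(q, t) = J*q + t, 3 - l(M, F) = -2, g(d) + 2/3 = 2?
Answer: -24701/5 ≈ -4940.2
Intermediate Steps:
X = -16 (X = -4*4 = -16)
g(d) = 4/3 (g(d) = -⅔ + 2 = 4/3)
l(M, F) = 5 (l(M, F) = 3 - 1*(-2) = 3 + 2 = 5)
C(O) = ⅕ (C(O) = 1/5 = ⅕)
J = 6/5 (J = (⅕)*6 = 6/5 ≈ 1.2000)
p(q, t) = t + 6*q/5 (p(q, t) = 6*q/5 + t = t + 6*q/5)
59*(-83) + p(-6, (4*(-3))*3) = 59*(-83) + ((4*(-3))*3 + (6/5)*(-6)) = -4897 + (-12*3 - 36/5) = -4897 + (-36 - 36/5) = -4897 - 216/5 = -24701/5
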